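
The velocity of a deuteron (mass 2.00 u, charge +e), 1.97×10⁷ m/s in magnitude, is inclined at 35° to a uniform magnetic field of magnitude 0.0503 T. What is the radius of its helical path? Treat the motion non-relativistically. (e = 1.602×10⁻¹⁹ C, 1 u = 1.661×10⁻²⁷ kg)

v⊥ = v sinθ = 1.97×10⁷·sin35° ≈ 1.130×10⁷ m/s.
r = m v⊥/(|q|B) = (3.322×10⁻²⁷)(1.130×10⁷)/((1.602×10⁻¹⁹)(0.0503)) ≈ 4.66 m.

r ≈ 4.66 m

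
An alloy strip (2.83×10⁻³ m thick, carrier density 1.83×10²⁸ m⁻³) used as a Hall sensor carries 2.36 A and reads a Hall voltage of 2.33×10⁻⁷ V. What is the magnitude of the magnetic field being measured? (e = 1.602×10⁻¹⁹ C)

B ≈ 0.819 T

From V_H = IB/(n e t), B = V_H n e t / I.
B = (2.33×10⁻⁷)(1.83×10²⁸)(1.602×10⁻¹⁹)(2.83×10⁻³)/2.36 ≈ 0.819 T.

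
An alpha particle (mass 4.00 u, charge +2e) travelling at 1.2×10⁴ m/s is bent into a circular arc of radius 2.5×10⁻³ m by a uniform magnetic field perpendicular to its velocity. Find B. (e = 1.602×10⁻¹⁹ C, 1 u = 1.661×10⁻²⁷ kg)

From |q|vB = mv²/r, B = mv/(|q|r).
B = (6.644×10⁻²⁷)(1.2×10⁴)/((3.204×10⁻¹⁹)(2.5×10⁻³)) ≈ 0.10 T.

B ≈ 0.10 T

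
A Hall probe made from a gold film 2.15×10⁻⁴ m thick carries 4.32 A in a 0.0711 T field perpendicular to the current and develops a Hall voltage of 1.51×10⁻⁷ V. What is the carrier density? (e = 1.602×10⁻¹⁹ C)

n ≈ 5.91×10²⁸ m⁻³

From V_H = IB/(n e t), n = IB/(V_H e t).
n = (4.32)(0.0711)/((1.51×10⁻⁷)(1.602×10⁻¹⁹)(2.15×10⁻⁴)) ≈ 5.91×10²⁸ m⁻³.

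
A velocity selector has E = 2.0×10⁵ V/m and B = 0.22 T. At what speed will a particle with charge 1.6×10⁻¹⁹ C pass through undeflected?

v = 9.1×10⁵ m/s

Zero net Lorentz force requires |qE| = |q v×B|, i.e. E = vB.
v = E/B = 2.0×10⁵/0.22 = 9.1×10⁵ m/s.
The result is independent of the particle's charge and mass.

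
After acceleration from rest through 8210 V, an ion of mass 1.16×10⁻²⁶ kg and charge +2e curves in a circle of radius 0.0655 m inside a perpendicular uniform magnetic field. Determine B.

B ≈ 0.372 T

v = √(2|q|V/m) = √(2·3.204×10⁻¹⁹·8210/1.16×10⁻²⁶) ≈ 6.734×10⁵ m/s.
B = mv/(|q|r) = (1.16×10⁻²⁶)(6.734×10⁵)/((3.204×10⁻¹⁹)(0.0655)) ≈ 0.372 T.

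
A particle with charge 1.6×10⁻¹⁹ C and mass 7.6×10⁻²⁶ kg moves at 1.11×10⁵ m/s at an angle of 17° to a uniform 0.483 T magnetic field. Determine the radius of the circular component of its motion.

v⊥ = v sinθ = 1.11×10⁵·sin17° ≈ 3.245×10⁴ m/s.
r = m v⊥/(|q|B) = (7.6×10⁻²⁶)(3.245×10⁴)/((1.6×10⁻¹⁹)(0.483)) ≈ 0.0319 m.

r ≈ 0.0319 m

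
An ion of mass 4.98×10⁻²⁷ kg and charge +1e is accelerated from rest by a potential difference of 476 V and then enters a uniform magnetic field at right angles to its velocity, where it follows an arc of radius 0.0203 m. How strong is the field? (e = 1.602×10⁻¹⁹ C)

v = √(2|q|V/m) = √(2·1.602×10⁻¹⁹·476/4.98×10⁻²⁷) ≈ 1.750×10⁵ m/s.
B = mv/(|q|r) = (4.98×10⁻²⁷)(1.750×10⁵)/((1.602×10⁻¹⁹)(0.0203)) ≈ 0.268 T.

B ≈ 0.268 T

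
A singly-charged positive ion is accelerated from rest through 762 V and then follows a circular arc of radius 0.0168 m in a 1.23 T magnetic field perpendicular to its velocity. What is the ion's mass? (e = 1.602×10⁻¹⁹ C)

m ≈ 4.49×10⁻²⁶ kg

Combine |q|V = ½mv² and r = mv/(|q|B): eliminate v to get m = qB²r²/(2V).
m = (1.602×10⁻¹⁹)(1.23)²(0.0168)²/(2·762) ≈ 4.49×10⁻²⁶ kg.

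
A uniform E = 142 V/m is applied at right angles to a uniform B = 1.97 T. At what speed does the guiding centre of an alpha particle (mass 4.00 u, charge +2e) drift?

The steady drift has the magnetic force balancing the electric force, so v_d = E/B.
v_d = 142/1.97 = 72.1 m/s.

v_d ≈ 72.1 m/s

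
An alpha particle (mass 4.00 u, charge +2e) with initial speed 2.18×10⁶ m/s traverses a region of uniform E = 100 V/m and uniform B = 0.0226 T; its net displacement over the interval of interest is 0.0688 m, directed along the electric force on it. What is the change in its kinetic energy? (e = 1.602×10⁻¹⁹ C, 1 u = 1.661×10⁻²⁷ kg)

ΔKE ≈ 2.20×10⁻¹⁸ J

The magnetic force is always ⟂ v and does no work; only the electric force changes KE.
ΔKE = F_E · d = |q|E d = (3.204×10⁻¹⁹)(100)(0.0688) ≈ 2.20×10⁻¹⁸ J.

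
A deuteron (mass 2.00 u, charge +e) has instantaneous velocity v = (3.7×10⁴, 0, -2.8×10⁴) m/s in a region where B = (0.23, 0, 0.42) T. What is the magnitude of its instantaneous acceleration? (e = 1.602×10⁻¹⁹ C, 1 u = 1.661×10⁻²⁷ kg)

|a| ≈ 1.06×10¹² m/s²

v×B = (0, -2.20×10⁴, 0) N/C.
F = q v×B = (1.602×10⁻¹⁹ C)·(0, -2.20×10⁴, 0) = (0, -3.52×10⁻¹⁵, 0) N.
|a| = |F|/m = 3.521×10⁻¹⁵/3.322×10⁻²⁷ ≈ 1.06×10¹² m/s².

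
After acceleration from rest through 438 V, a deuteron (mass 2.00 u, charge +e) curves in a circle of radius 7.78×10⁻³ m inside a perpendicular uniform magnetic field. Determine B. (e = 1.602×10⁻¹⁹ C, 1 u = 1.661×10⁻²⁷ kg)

v = √(2|q|V/m) = √(2·1.602×10⁻¹⁹·438/3.322×10⁻²⁷) ≈ 2.055×10⁵ m/s.
B = mv/(|q|r) = (3.322×10⁻²⁷)(2.055×10⁵)/((1.602×10⁻¹⁹)(7.78×10⁻³)) ≈ 0.548 T.

B ≈ 0.548 T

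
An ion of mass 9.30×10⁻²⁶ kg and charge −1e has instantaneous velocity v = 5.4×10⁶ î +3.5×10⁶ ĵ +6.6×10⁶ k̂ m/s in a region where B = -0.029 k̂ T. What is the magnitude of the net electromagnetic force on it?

|F| ≈ 2.99×10⁻¹⁴ N

v×B = (-1.02×10⁵, 1.57×10⁵, 0) N/C.
F = q v×B = (−1.602×10⁻¹⁹ C)·(-1.02×10⁵, 1.57×10⁵, 0) = (1.63×10⁻¹⁴, -2.51×10⁻¹⁴, 0) N.
|F| = 2.99×10⁻¹⁴ N.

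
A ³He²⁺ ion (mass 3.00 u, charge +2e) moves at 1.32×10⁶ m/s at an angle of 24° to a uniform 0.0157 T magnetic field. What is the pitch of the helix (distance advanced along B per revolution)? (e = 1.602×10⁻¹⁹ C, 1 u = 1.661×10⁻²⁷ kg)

v∥ = v cosθ = 1.32×10⁶·cos24° ≈ 1.206×10⁶ m/s.
T = 2πm/(|q|B) = 2π(4.983×10⁻²⁷)/((3.204×10⁻¹⁹)(0.0157)) ≈ 6.224×10⁻⁶ s.
pitch = v∥ T = (1.206×10⁶)(6.224×10⁻⁶) ≈ 7.51 m.

p ≈ 7.51 m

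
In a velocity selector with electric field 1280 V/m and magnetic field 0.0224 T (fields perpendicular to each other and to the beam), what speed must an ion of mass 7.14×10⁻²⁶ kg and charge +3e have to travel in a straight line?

v = 5.71×10⁴ m/s

For undeflected motion the electric and magnetic forces balance: qE = qvB.
v = E/B = 1280/0.0224 = 5.71×10⁴ m/s.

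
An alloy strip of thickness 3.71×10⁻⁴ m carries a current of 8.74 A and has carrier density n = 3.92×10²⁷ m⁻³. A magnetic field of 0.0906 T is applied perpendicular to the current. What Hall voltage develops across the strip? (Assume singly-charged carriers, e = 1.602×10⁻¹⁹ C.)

V_H = IB/(n e t).
V_H = (8.74)(0.0906)/((3.92×10²⁷)(1.602×10⁻¹⁹)(3.71×10⁻⁴)) ≈ 3.40×10⁻⁶ V.

V_H ≈ 3.40×10⁻⁶ V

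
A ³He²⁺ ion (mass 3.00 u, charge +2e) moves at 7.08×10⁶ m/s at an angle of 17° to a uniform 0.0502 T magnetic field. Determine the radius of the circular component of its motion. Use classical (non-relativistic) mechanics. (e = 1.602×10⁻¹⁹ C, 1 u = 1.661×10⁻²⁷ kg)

r ≈ 0.641 m

v⊥ = v sinθ = 7.08×10⁶·sin17° ≈ 2.070×10⁶ m/s.
r = m v⊥/(|q|B) = (4.983×10⁻²⁷)(2.070×10⁶)/((3.204×10⁻¹⁹)(0.0502)) ≈ 0.641 m.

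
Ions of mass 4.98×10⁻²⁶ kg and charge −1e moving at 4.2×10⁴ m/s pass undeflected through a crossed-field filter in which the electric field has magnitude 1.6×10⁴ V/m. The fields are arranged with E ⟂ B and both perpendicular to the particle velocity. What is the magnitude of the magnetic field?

B = 0.38 T

Balance of forces in the selector: qE = qvB ⇒ B = E/v.
B = 1.6×10⁴/4.2×10⁴ = 0.38 T.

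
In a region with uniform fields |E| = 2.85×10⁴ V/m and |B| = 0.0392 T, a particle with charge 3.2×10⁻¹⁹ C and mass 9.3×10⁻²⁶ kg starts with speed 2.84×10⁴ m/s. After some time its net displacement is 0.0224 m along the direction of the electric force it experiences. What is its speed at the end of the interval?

B does no work; ΔKE = |q|E d.
½mv_f² = ½mv₀² + |q|Ed = ½(9.3×10⁻²⁶)(2.84×10⁴)² + (3.2×10⁻¹⁹)(2.85×10⁴)(0.0224) ≈ 3.751×10⁻¹⁷ J + 2.043×10⁻¹⁶ J ≈ 2.418×10⁻¹⁶ J.
v_f = √(2·2.418×10⁻¹⁶/9.3×10⁻²⁶) ≈ 7.21×10⁴ m/s.

v_f ≈ 7.21×10⁴ m/s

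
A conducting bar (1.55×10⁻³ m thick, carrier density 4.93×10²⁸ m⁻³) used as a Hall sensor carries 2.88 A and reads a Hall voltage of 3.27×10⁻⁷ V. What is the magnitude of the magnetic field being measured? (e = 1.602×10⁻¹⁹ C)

From V_H = IB/(n e t), B = V_H n e t / I.
B = (3.27×10⁻⁷)(4.93×10²⁸)(1.602×10⁻¹⁹)(1.55×10⁻³)/2.88 ≈ 1.39 T.

B ≈ 1.39 T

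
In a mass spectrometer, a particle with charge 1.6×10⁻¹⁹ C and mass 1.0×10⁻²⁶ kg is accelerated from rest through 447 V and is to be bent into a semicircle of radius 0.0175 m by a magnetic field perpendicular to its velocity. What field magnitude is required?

v = √(2|q|V/m) = √(2·1.6×10⁻¹⁹·447/1.0×10⁻²⁶) ≈ 1.196×10⁵ m/s.
B = mv/(|q|r) = (1.0×10⁻²⁶)(1.196×10⁵)/((1.6×10⁻¹⁹)(0.0175)) ≈ 0.427 T.

B ≈ 0.427 T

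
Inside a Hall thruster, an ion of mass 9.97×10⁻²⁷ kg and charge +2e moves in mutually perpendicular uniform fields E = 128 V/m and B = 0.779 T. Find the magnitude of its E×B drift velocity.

The E×B drift speed is v_d = E/B.
v_d = 128/0.779 = 164 m/s.

v_d ≈ 164 m/s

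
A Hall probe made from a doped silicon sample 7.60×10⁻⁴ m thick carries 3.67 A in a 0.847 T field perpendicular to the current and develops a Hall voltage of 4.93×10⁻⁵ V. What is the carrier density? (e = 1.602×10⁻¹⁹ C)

From V_H = IB/(n e t), n = IB/(V_H e t).
n = (3.67)(0.847)/((4.93×10⁻⁵)(1.602×10⁻¹⁹)(7.60×10⁻⁴)) ≈ 5.18×10²⁶ m⁻³.

n ≈ 5.18×10²⁶ m⁻³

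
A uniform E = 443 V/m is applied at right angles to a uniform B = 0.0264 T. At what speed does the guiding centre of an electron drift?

v_d ≈ 1.68×10⁴ m/s

The E×B drift speed is v_d = E/B.
v_d = 443/0.0264 = 1.68×10⁴ m/s.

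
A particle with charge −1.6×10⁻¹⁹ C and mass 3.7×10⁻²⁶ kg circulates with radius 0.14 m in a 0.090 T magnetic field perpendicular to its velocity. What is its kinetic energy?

v = |q|Br/m, then KE = ½mv² = (qBr)²/(2m).
v = (1.6×10⁻¹⁹)(0.090)(0.14)/3.7×10⁻²⁶ ≈ 5.449×10⁴ m/s.
KE = ½(3.7×10⁻²⁶)(5.449×10⁴)² ≈ 5.5×10⁻¹⁷ J = 340 eV.

KE ≈ 340 eV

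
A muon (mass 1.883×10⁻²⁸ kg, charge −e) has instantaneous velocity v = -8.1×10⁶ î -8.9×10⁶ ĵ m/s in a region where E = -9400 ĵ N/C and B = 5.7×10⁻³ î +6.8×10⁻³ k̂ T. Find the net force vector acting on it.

v×B = (-6.05×10⁴, 5.51×10⁴, 5.07×10⁴) N/C.
E + v×B = (-6.05×10⁴, 4.57×10⁴, 5.07×10⁴) N/C.
F = q(E + v×B) = (−1.602×10⁻¹⁹ C)·(-6.05×10⁴, 4.57×10⁴, 5.07×10⁴) = (9.70×10⁻¹⁵, -7.32×10⁻¹⁵, -8.13×10⁻¹⁵) N.

F ≈ (9.70×10⁻¹⁵, -7.32×10⁻¹⁵, -8.13×10⁻¹⁵) N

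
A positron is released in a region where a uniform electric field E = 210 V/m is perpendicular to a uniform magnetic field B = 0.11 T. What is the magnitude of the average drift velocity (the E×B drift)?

v_d ≈ 1900 m/s

The E×B drift speed is v_d = E/B.
v_d = 210/0.11 = 1900 m/s.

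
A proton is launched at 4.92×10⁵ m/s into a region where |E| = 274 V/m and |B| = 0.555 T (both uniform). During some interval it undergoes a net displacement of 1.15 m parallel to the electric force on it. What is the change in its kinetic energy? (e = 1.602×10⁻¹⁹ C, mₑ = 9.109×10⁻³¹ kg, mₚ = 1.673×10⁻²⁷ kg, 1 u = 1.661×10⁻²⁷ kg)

ΔKE ≈ 5.05×10⁻¹⁷ J

The magnetic force is always ⟂ v and does no work; only the electric force changes KE.
ΔKE = F_E · d = |q|E d = (1.602×10⁻¹⁹)(274)(1.15) ≈ 5.05×10⁻¹⁷ J.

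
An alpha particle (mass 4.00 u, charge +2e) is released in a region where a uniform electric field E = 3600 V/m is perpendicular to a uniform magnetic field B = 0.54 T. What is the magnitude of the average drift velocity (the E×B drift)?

v_d ≈ 6700 m/s

In crossed fields the guiding centre drifts at v_d = |E×B|/B² = E/B, independent of charge and mass.
v_d = 3600/0.54 = 6700 m/s.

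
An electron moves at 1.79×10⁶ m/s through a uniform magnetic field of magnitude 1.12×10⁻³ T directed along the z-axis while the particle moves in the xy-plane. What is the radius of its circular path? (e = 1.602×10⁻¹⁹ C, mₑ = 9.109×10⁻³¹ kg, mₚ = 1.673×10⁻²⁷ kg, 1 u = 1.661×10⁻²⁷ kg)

The magnetic force provides the centripetal force: |q|vB = mv²/r.
r = mv/(|q|B) = (9.109×10⁻³¹)(1.79×10⁶)/((1.602×10⁻¹⁹)(1.12×10⁻³)) ≈ 9.09×10⁻³ m.

r ≈ 9.09×10⁻³ m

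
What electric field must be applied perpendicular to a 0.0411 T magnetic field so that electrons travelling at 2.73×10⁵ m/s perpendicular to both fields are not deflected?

For straight-line motion qE = qvB, so E = vB.
E = 2.73×10⁵ × 0.0411 = 1.12×10⁴ V/m.

E = 1.12×10⁴ V/m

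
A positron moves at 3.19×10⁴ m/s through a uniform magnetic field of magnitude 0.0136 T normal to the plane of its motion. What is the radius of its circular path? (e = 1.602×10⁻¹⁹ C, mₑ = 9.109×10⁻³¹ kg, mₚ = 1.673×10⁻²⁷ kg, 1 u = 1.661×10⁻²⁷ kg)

The magnetic force provides the centripetal force: |q|vB = mv²/r.
r = mv/(|q|B) = (9.109×10⁻³¹)(3.19×10⁴)/((1.602×10⁻¹⁹)(0.0136)) ≈ 1.33×10⁻⁵ m.

r ≈ 1.33×10⁻⁵ m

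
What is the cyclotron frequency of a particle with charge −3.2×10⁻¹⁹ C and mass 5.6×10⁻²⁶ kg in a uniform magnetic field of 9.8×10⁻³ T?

f = |q|B/(2πm).
f = (3.2×10⁻¹⁹)(9.8×10⁻³)/(2π·5.6×10⁻²⁶) ≈ 8900 Hz.

f ≈ 8900 Hz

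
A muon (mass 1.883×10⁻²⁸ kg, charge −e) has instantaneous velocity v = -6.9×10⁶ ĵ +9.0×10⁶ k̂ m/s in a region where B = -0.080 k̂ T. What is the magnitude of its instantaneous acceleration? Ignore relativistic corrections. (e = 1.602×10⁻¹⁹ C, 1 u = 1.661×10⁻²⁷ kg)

|a| ≈ 4.70×10¹⁴ m/s²

v×B = (5.52×10⁵, 0, 0) N/C.
F = q v×B = (−1.602×10⁻¹⁹ C)·(5.52×10⁵, 0, 0) = (-8.84×10⁻¹⁴, 0, 0) N.
|a| = |F|/m = 8.843×10⁻¹⁴/1.883×10⁻²⁸ ≈ 4.70×10¹⁴ m/s².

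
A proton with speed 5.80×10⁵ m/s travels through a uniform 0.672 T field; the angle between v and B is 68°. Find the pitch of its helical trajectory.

p ≈ 0.0212 m

v∥ = v cosθ = 5.80×10⁵·cos68° ≈ 2.173×10⁵ m/s.
T = 2πm/(|q|B) = 2π(1.673×10⁻²⁷)/((1.602×10⁻¹⁹)(0.672)) ≈ 9.764×10⁻⁸ s.
pitch = v∥ T = (2.173×10⁵)(9.764×10⁻⁸) ≈ 0.0212 m.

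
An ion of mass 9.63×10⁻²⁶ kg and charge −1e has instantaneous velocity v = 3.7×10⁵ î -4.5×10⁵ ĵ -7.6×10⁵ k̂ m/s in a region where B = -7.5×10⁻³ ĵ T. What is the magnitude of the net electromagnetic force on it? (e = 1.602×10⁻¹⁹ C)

v×B = (-5700, 0, -2780) N/C.
F = q v×B = (−1.602×10⁻¹⁹ C)·(-5700, 0, -2780) = (9.13×10⁻¹⁶, 0, 4.45×10⁻¹⁶) N.
|F| = 1.02×10⁻¹⁵ N.

|F| ≈ 1.02×10⁻¹⁵ N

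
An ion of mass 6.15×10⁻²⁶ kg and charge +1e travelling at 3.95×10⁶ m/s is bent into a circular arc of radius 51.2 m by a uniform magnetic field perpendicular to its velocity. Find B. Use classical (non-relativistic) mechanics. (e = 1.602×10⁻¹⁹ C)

B ≈ 0.0296 T

From |q|vB = mv²/r, B = mv/(|q|r).
B = (6.15×10⁻²⁶)(3.95×10⁶)/((1.602×10⁻¹⁹)(51.2)) ≈ 0.0296 T.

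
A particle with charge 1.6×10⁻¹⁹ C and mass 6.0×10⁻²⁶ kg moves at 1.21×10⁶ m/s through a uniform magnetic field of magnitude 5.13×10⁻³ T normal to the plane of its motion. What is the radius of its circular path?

The magnetic force provides the centripetal force: |q|vB = mv²/r.
r = mv/(|q|B) = (6.0×10⁻²⁶)(1.21×10⁶)/((1.6×10⁻¹⁹)(5.13×10⁻³)) ≈ 88.5 m.

r ≈ 88.5 m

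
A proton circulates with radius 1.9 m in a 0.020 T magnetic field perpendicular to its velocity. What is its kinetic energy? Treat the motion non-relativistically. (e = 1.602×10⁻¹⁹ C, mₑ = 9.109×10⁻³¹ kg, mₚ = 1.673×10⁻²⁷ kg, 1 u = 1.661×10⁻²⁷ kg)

KE ≈ 6.9×10⁴ eV

v = |q|Br/m, then KE = ½mv² = (qBr)²/(2m).
v = (1.602×10⁻¹⁹)(0.020)(1.9)/1.673×10⁻²⁷ ≈ 3.639×10⁶ m/s.
KE = ½(1.673×10⁻²⁷)(3.639×10⁶)² ≈ 1.1×10⁻¹⁴ J = 6.9×10⁴ eV.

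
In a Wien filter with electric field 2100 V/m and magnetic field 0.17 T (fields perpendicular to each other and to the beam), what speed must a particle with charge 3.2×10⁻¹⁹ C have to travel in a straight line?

Straight-line motion ⇒ electric and magnetic forces cancel, so E = vB.
v = E/B = 2100/0.17 = 1.2×10⁴ m/s.
The result is independent of the particle's charge and mass.

v = 1.2×10⁴ m/s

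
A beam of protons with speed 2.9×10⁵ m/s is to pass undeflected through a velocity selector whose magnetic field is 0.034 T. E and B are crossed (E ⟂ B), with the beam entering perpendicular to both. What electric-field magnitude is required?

For straight-line motion qE = qvB, so E = vB.
E = 2.9×10⁵ × 0.034 = 9900 V/m.

E = 9900 V/m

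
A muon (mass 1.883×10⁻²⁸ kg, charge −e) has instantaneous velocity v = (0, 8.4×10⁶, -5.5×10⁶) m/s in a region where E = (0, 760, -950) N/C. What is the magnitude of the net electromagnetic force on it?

|F| ≈ 1.95×10⁻¹⁶ N

Only an electric field acts, so F = qE = (−1.602×10⁻¹⁹ C)·(0, 760, -950) = (0, -1.22×10⁻¹⁶, 1.52×10⁻¹⁶) N.
|F| = 1.95×10⁻¹⁶ N.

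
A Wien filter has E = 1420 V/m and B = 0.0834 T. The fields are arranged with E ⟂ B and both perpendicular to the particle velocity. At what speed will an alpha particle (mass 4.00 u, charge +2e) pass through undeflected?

v = 1.70×10⁴ m/s

Straight-line motion ⇒ electric and magnetic forces cancel, so E = vB.
v = E/B = 1420/0.0834 = 1.70×10⁴ m/s.
The result is independent of the particle's charge and mass.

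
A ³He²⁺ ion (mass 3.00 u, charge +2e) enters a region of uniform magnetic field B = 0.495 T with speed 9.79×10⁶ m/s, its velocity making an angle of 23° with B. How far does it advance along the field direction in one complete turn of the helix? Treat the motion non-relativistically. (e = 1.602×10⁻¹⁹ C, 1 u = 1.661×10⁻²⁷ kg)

p ≈ 1.78 m

v∥ = v cosθ = 9.79×10⁶·cos23° ≈ 9.012×10⁶ m/s.
T = 2πm/(|q|B) = 2π(4.983×10⁻²⁷)/((3.204×10⁻¹⁹)(0.495)) ≈ 1.974×10⁻⁷ s.
pitch = v∥ T = (9.012×10⁶)(1.974×10⁻⁷) ≈ 1.78 m.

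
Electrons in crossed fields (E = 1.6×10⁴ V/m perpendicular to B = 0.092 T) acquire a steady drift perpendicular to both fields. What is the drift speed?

v_d ≈ 1.7×10⁵ m/s

In crossed fields the guiding centre drifts at v_d = |E×B|/B² = E/B, independent of charge and mass.
v_d = 1.6×10⁴/0.092 = 1.7×10⁵ m/s.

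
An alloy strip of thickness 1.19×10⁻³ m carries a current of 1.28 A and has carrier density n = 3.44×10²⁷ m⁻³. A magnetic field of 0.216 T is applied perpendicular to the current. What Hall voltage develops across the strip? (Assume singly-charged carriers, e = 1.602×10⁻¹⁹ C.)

V_H ≈ 4.22×10⁻⁷ V

V_H = IB/(n e t).
V_H = (1.28)(0.216)/((3.44×10²⁷)(1.602×10⁻¹⁹)(1.19×10⁻³)) ≈ 4.22×10⁻⁷ V.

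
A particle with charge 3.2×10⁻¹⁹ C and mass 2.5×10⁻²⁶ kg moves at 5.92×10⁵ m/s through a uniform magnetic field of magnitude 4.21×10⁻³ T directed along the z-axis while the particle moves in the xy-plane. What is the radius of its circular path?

r ≈ 11.0 m

The magnetic force provides the centripetal force: |q|vB = mv²/r.
r = mv/(|q|B) = (2.5×10⁻²⁶)(5.92×10⁵)/((3.2×10⁻¹⁹)(4.21×10⁻³)) ≈ 11.0 m.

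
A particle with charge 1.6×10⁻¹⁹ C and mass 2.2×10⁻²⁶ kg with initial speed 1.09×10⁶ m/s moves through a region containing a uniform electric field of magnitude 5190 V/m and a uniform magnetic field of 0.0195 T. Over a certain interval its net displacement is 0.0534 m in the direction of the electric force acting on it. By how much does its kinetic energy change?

The magnetic force is always ⟂ v and does no work; only the electric force changes KE.
ΔKE = F_E · d = |q|E d = (1.6×10⁻¹⁹)(5190)(0.0534) ≈ 4.43×10⁻¹⁷ J.

ΔKE ≈ 4.43×10⁻¹⁷ J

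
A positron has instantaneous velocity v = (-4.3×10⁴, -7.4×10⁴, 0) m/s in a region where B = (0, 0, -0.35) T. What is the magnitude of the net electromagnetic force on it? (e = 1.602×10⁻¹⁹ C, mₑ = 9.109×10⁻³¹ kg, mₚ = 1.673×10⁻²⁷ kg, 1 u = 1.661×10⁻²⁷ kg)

|F| ≈ 4.80×10⁻¹⁵ N

v×B = (2.59×10⁴, -1.50×10⁴, 0) N/C.
F = q v×B = (1.602×10⁻¹⁹ C)·(2.59×10⁴, -1.50×10⁴, 0) = (4.15×10⁻¹⁵, -2.41×10⁻¹⁵, 0) N.
|F| = 4.80×10⁻¹⁵ N.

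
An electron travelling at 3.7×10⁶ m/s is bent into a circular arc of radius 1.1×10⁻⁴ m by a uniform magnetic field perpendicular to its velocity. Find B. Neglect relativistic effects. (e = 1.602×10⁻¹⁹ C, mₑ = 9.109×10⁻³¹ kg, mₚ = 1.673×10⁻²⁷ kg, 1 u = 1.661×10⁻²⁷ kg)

B ≈ 0.19 T

From |q|vB = mv²/r, B = mv/(|q|r).
B = (9.109×10⁻³¹)(3.7×10⁶)/((1.602×10⁻¹⁹)(1.1×10⁻⁴)) ≈ 0.19 T.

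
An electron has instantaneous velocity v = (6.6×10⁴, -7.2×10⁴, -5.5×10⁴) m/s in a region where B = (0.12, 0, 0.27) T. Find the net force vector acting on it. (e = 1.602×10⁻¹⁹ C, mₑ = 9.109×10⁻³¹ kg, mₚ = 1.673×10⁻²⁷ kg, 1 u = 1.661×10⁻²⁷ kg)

F ≈ (3.11×10⁻¹⁵, 3.91×10⁻¹⁵, -1.38×10⁻¹⁵) N

v×B = (-1.94×10⁴, -2.44×10⁴, 8640) N/C.
F = q v×B = (−1.602×10⁻¹⁹ C)·(-1.94×10⁴, -2.44×10⁴, 8640) = (3.11×10⁻¹⁵, 3.91×10⁻¹⁵, -1.38×10⁻¹⁵) N.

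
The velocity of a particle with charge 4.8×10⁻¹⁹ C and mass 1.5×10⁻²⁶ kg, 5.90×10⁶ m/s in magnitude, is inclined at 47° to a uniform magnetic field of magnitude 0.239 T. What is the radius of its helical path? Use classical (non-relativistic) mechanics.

v⊥ = v sinθ = 5.90×10⁶·sin47° ≈ 4.315×10⁶ m/s.
r = m v⊥/(|q|B) = (1.5×10⁻²⁶)(4.315×10⁶)/((4.8×10⁻¹⁹)(0.239)) ≈ 0.564 m.

r ≈ 0.564 m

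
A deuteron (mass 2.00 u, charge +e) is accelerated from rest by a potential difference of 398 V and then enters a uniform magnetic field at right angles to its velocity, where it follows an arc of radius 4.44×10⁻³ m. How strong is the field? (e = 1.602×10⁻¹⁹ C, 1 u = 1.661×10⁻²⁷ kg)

v = √(2|q|V/m) = √(2·1.602×10⁻¹⁹·398/3.322×10⁻²⁷) ≈ 1.959×10⁵ m/s.
B = mv/(|q|r) = (3.322×10⁻²⁷)(1.959×10⁵)/((1.602×10⁻¹⁹)(4.44×10⁻³)) ≈ 0.915 T.

B ≈ 0.915 T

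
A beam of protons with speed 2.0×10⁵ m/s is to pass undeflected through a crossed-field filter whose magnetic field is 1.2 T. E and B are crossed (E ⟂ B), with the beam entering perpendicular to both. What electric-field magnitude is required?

For straight-line motion qE = qvB, so E = vB.
E = 2.0×10⁵ × 1.2 = 2.4×10⁵ V/m.

E = 2.4×10⁵ V/m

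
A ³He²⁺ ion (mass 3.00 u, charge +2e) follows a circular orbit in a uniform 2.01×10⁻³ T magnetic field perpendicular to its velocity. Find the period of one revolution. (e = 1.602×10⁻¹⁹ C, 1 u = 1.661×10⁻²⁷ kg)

T ≈ 4.86×10⁻⁵ s

The cyclotron period depends only on m, q, B: T = 2πm/(|q|B).
T = 2π(4.983×10⁻²⁷)/((3.204×10⁻¹⁹)(2.01×10⁻³)) ≈ 4.86×10⁻⁵ s.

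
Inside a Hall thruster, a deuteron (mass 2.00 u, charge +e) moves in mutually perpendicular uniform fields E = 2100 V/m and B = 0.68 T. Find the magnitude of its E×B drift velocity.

v_d ≈ 3100 m/s

The E×B drift speed is v_d = E/B.
v_d = 2100/0.68 = 3100 m/s.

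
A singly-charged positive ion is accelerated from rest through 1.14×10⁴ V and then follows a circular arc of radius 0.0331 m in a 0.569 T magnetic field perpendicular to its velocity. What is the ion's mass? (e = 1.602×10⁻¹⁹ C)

m ≈ 2.49×10⁻²⁷ kg

Combine |q|V = ½mv² and r = mv/(|q|B): eliminate v to get m = qB²r²/(2V).
m = (1.602×10⁻¹⁹)(0.569)²(0.0331)²/(2·1.14×10⁴) ≈ 2.49×10⁻²⁷ kg.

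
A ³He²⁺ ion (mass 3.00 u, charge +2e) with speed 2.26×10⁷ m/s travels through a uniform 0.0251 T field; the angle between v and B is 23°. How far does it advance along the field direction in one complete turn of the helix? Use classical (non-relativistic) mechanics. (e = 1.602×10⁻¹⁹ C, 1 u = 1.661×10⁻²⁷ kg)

v∥ = v cosθ = 2.26×10⁷·cos23° ≈ 2.080×10⁷ m/s.
T = 2πm/(|q|B) = 2π(4.983×10⁻²⁷)/((3.204×10⁻¹⁹)(0.0251)) ≈ 3.893×10⁻⁶ s.
pitch = v∥ T = (2.080×10⁷)(3.893×10⁻⁶) ≈ 81.0 m.

p ≈ 81.0 m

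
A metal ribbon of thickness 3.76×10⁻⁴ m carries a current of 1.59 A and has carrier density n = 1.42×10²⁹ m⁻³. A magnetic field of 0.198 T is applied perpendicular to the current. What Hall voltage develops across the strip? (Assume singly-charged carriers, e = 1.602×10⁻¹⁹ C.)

V_H ≈ 3.68×10⁻⁸ V

V_H = IB/(n e t).
V_H = (1.59)(0.198)/((1.42×10²⁹)(1.602×10⁻¹⁹)(3.76×10⁻⁴)) ≈ 3.68×10⁻⁸ V.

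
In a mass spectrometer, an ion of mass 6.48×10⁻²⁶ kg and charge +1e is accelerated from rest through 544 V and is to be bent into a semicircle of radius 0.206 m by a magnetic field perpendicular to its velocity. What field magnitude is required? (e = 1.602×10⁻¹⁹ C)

v = √(2|q|V/m) = √(2·1.602×10⁻¹⁹·544/6.48×10⁻²⁶) ≈ 5.186×10⁴ m/s.
B = mv/(|q|r) = (6.48×10⁻²⁶)(5.186×10⁴)/((1.602×10⁻¹⁹)(0.206)) ≈ 0.102 T.

B ≈ 0.102 T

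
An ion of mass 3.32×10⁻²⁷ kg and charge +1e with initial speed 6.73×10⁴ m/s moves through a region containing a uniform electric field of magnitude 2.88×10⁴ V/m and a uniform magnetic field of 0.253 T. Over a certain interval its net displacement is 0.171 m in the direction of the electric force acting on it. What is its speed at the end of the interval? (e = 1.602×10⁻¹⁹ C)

v_f ≈ 6.93×10⁵ m/s

B does no work; ΔKE = |q|E d.
½mv_f² = ½mv₀² + |q|Ed = ½(3.32×10⁻²⁷)(6.73×10⁴)² + (1.602×10⁻¹⁹)(2.88×10⁴)(0.171) ≈ 7.519×10⁻¹⁸ J + 7.890×10⁻¹⁶ J ≈ 7.965×10⁻¹⁶ J.
v_f = √(2·7.965×10⁻¹⁶/3.32×10⁻²⁷) ≈ 6.93×10⁵ m/s.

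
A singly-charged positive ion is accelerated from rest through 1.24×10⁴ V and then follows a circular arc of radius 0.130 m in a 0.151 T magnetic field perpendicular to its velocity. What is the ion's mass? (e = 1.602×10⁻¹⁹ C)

Combine |q|V = ½mv² and r = mv/(|q|B): eliminate v to get m = qB²r²/(2V).
m = (1.602×10⁻¹⁹)(0.151)²(0.130)²/(2·1.24×10⁴) ≈ 2.49×10⁻²⁷ kg.

m ≈ 2.49×10⁻²⁷ kg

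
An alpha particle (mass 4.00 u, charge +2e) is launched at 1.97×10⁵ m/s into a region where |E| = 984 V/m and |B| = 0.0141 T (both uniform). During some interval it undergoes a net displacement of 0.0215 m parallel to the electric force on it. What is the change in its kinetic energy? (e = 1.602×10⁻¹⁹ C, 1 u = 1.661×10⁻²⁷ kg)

The magnetic force is always ⟂ v and does no work; only the electric force changes KE.
ΔKE = F_E · d = |q|E d = (3.204×10⁻¹⁹)(984)(0.0215) ≈ 6.78×10⁻¹⁸ J.

ΔKE ≈ 6.78×10⁻¹⁸ J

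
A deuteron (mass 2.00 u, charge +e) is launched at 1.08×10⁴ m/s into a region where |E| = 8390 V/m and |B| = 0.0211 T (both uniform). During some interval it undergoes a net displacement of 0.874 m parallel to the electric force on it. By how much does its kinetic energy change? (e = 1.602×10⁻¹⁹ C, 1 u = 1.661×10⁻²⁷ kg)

The magnetic force is always ⟂ v and does no work; only the electric force changes KE.
ΔKE = F_E · d = |q|E d = (1.602×10⁻¹⁹)(8390)(0.874) ≈ 1.17×10⁻¹⁵ J.

ΔKE ≈ 1.17×10⁻¹⁵ J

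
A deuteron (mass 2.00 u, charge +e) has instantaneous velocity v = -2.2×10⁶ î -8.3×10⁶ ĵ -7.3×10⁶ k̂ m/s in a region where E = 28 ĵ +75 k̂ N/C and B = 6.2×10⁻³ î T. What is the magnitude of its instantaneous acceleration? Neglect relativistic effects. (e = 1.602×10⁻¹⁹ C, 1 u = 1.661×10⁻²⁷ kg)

|a| ≈ 3.31×10¹² m/s²

v×B = (0, -4.53×10⁴, 5.15×10⁴) N/C.
E + v×B = (0, -4.52×10⁴, 5.15×10⁴) N/C.
F = q(E + v×B) = (1.602×10⁻¹⁹ C)·(0, -4.52×10⁴, 5.15×10⁴) = (0, -7.25×10⁻¹⁵, 8.26×10⁻¹⁵) N.
|a| = |F|/m = 1.098×10⁻¹⁴/3.322×10⁻²⁷ ≈ 3.31×10¹² m/s².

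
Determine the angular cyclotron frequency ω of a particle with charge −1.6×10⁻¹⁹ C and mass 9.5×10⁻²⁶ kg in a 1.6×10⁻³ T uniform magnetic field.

ω = |q|B/m.
ω = (1.6×10⁻¹⁹)(1.6×10⁻³)/9.5×10⁻²⁶ ≈ 2700 rad/s.

ω ≈ 2700 rad/s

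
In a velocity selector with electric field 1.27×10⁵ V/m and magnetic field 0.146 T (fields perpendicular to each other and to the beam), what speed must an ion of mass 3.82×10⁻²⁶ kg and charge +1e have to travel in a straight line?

Straight-line motion ⇒ electric and magnetic forces cancel, so E = vB.
v = E/B = 1.27×10⁵/0.146 = 8.70×10⁵ m/s.

v = 8.70×10⁵ m/s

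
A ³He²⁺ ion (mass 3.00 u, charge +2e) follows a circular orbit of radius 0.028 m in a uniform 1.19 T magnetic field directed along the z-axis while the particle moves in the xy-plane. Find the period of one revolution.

T ≈ 8.21×10⁻⁸ s

The cyclotron period depends only on m, q, B: T = 2πm/(|q|B).
T = 2π(4.983×10⁻²⁷)/((3.204×10⁻¹⁹)(1.19)) ≈ 8.21×10⁻⁸ s.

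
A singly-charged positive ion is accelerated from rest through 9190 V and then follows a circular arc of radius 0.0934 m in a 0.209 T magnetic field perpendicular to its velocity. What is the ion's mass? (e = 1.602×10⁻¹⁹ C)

Combine |q|V = ½mv² and r = mv/(|q|B): eliminate v to get m = qB²r²/(2V).
m = (1.602×10⁻¹⁹)(0.209)²(0.0934)²/(2·9190) ≈ 3.32×10⁻²⁷ kg.

m ≈ 3.32×10⁻²⁷ kg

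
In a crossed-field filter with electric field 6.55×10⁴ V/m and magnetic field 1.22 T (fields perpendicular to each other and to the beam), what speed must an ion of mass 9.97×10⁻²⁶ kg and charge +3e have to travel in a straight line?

Zero net Lorentz force requires |qE| = |q v×B|, i.e. E = vB.
v = E/B = 6.55×10⁴/1.22 = 5.37×10⁴ m/s.

v = 5.37×10⁴ m/s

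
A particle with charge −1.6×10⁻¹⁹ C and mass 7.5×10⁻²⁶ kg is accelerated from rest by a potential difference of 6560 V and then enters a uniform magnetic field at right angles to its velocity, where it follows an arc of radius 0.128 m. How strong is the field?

B ≈ 0.613 T

v = √(2|q|V/m) = √(2·1.6×10⁻¹⁹·6560/7.5×10⁻²⁶) ≈ 1.673×10⁵ m/s.
B = mv/(|q|r) = (7.5×10⁻²⁶)(1.673×10⁵)/((1.6×10⁻¹⁹)(0.128)) ≈ 0.613 T.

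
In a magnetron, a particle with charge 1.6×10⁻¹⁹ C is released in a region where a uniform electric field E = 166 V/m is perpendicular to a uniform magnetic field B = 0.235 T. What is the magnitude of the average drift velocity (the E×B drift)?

The E×B drift speed is v_d = E/B.
v_d = 166/0.235 = 706 m/s.

v_d ≈ 706 m/s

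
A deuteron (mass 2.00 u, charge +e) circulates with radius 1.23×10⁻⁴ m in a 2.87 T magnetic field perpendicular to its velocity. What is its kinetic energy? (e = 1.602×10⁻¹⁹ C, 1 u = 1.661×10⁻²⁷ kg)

v = |q|Br/m, then KE = ½mv² = (qBr)²/(2m).
v = (1.602×10⁻¹⁹)(2.87)(1.23×10⁻⁴)/3.322×10⁻²⁷ ≈ 1.702×10⁴ m/s.
KE = ½(3.322×10⁻²⁷)(1.702×10⁴)² ≈ 4.81×10⁻¹⁹ J = 3.00 eV.

KE ≈ 3.00 eV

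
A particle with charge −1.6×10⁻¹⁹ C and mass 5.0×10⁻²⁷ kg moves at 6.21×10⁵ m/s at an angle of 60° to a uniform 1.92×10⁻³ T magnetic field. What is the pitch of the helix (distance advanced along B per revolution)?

v∥ = v cosθ = 6.21×10⁵·cos60° ≈ 3.105×10⁵ m/s.
T = 2πm/(|q|B) = 2π(5.0×10⁻²⁷)/((1.6×10⁻¹⁹)(1.92×10⁻³)) ≈ 1.023×10⁻⁴ s.
pitch = v∥ T = (3.105×10⁵)(1.023×10⁻⁴) ≈ 31.8 m.

p ≈ 31.8 m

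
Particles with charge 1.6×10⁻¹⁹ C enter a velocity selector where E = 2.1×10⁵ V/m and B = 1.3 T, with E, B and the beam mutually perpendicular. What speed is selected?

Zero net Lorentz force requires |qE| = |q v×B|, i.e. E = vB.
v = E/B = 2.1×10⁵/1.3 = 1.6×10⁵ m/s.
The result is independent of the particle's charge and mass.

v = 1.6×10⁵ m/s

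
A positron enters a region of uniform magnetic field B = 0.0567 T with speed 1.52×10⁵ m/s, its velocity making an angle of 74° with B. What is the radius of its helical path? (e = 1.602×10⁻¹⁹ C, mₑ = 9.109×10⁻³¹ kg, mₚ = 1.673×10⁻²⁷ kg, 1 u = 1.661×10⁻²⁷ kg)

v⊥ = v sinθ = 1.52×10⁵·sin74° ≈ 1.461×10⁵ m/s.
r = m v⊥/(|q|B) = (9.109×10⁻³¹)(1.461×10⁵)/((1.602×10⁻¹⁹)(0.0567)) ≈ 1.47×10⁻⁵ m.

r ≈ 1.47×10⁻⁵ m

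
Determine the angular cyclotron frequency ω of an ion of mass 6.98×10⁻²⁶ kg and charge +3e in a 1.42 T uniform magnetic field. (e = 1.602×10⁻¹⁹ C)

ω ≈ 9.78×10⁶ rad/s

ω = |q|B/m.
ω = (4.806×10⁻¹⁹)(1.42)/6.98×10⁻²⁶ ≈ 9.78×10⁶ rad/s.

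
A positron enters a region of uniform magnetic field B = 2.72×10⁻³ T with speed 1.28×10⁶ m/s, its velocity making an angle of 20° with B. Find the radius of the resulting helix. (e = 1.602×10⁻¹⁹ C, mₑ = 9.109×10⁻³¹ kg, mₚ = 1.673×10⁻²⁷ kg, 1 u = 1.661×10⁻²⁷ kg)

v⊥ = v sinθ = 1.28×10⁶·sin20° ≈ 4.378×10⁵ m/s.
r = m v⊥/(|q|B) = (9.109×10⁻³¹)(4.378×10⁵)/((1.602×10⁻¹⁹)(2.72×10⁻³)) ≈ 9.15×10⁻⁴ m.

r ≈ 9.15×10⁻⁴ m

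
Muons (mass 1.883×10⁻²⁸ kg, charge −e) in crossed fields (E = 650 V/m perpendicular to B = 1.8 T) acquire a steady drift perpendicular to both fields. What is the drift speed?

In crossed fields the guiding centre drifts at v_d = |E×B|/B² = E/B, independent of charge and mass.
v_d = 650/1.8 = 360 m/s.

v_d ≈ 360 m/s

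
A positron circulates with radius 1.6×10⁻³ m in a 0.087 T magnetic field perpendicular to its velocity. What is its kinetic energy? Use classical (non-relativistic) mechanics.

KE ≈ 2.7×10⁻¹⁶ J

v = |q|Br/m, then KE = ½mv² = (qBr)²/(2m).
v = (1.602×10⁻¹⁹)(0.087)(1.6×10⁻³)/9.109×10⁻³¹ ≈ 2.448×10⁷ m/s.
KE = ½(9.109×10⁻³¹)(2.448×10⁷)² ≈ 2.7×10⁻¹⁶ J.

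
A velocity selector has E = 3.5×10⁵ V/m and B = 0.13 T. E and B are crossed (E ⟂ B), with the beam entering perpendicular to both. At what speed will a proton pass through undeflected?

v = 2.7×10⁶ m/s

Straight-line motion ⇒ electric and magnetic forces cancel, so E = vB.
v = E/B = 3.5×10⁵/0.13 = 2.7×10⁶ m/s.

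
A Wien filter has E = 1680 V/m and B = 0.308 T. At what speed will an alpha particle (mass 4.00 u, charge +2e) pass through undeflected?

v = 5450 m/s

For undeflected motion the electric and magnetic forces balance: qE = qvB.
v = E/B = 1680/0.308 = 5450 m/s.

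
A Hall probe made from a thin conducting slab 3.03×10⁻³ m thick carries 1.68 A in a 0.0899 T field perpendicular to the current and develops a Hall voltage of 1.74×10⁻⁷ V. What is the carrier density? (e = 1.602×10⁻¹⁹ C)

From V_H = IB/(n e t), n = IB/(V_H e t).
n = (1.68)(0.0899)/((1.74×10⁻⁷)(1.602×10⁻¹⁹)(3.03×10⁻³)) ≈ 1.79×10²⁷ m⁻³.

n ≈ 1.79×10²⁷ m⁻³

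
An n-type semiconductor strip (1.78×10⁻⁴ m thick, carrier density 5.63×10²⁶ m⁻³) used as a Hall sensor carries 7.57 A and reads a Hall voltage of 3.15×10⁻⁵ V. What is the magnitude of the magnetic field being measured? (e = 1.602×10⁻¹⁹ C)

From V_H = IB/(n e t), B = V_H n e t / I.
B = (3.15×10⁻⁵)(5.63×10²⁶)(1.602×10⁻¹⁹)(1.78×10⁻⁴)/7.57 ≈ 0.0668 T.

B ≈ 0.0668 T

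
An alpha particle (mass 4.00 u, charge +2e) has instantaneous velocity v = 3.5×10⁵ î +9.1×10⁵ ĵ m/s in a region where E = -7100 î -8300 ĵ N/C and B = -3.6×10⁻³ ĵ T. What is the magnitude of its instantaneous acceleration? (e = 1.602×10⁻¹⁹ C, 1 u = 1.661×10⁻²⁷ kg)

v×B = (0, 0, -1260) N/C.
E + v×B = (-7100, -8300, -1260) N/C.
F = q(E + v×B) = (3.204×10⁻¹⁹ C)·(-7100, -8300, -1260) = (-2.27×10⁻¹⁵, -2.66×10⁻¹⁵, -4.04×10⁻¹⁶) N.
|a| = |F|/m = 3.523×10⁻¹⁵/6.644×10⁻²⁷ ≈ 5.30×10¹¹ m/s².

|a| ≈ 5.30×10¹¹ m/s²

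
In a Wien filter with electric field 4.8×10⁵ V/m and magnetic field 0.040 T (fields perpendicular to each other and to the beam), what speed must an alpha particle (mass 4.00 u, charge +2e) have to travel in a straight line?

v = 1.2×10⁷ m/s

Straight-line motion ⇒ electric and magnetic forces cancel, so E = vB.
v = E/B = 4.8×10⁵/0.040 = 1.2×10⁷ m/s.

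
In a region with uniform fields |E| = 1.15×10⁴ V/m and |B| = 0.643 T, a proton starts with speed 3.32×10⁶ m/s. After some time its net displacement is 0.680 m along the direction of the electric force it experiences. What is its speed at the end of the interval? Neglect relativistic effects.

B does no work; ΔKE = |q|E d.
½mv_f² = ½mv₀² + |q|Ed = ½(1.673×10⁻²⁷)(3.32×10⁶)² + (1.602×10⁻¹⁹)(1.15×10⁴)(0.680) ≈ 9.220×10⁻¹⁵ J + 1.253×10⁻¹⁵ J ≈ 1.047×10⁻¹⁴ J.
v_f = √(2·1.047×10⁻¹⁴/1.673×10⁻²⁷) ≈ 3.54×10⁶ m/s.

v_f ≈ 3.54×10⁶ m/s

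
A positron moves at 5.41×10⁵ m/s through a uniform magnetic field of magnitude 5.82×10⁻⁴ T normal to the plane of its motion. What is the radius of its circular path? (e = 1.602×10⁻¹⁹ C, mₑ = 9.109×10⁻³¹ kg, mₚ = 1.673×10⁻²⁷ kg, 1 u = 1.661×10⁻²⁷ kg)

The magnetic force provides the centripetal force: |q|vB = mv²/r.
r = mv/(|q|B) = (9.109×10⁻³¹)(5.41×10⁵)/((1.602×10⁻¹⁹)(5.82×10⁻⁴)) ≈ 5.29×10⁻³ m.

r ≈ 5.29×10⁻³ m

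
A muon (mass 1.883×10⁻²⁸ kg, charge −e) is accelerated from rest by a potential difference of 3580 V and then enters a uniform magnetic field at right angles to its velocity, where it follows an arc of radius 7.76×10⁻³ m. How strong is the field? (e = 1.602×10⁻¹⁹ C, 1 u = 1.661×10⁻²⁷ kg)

B ≈ 0.374 T

v = √(2|q|V/m) = √(2·1.602×10⁻¹⁹·3580/1.883×10⁻²⁸) ≈ 2.468×10⁶ m/s.
B = mv/(|q|r) = (1.883×10⁻²⁸)(2.468×10⁶)/((1.602×10⁻¹⁹)(7.76×10⁻³)) ≈ 0.374 T.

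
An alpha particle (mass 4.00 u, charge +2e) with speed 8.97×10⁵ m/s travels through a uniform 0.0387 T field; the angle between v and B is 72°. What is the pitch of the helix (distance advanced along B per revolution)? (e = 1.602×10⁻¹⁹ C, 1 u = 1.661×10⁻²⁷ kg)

p ≈ 0.933 m

v∥ = v cosθ = 8.97×10⁵·cos72° ≈ 2.772×10⁵ m/s.
T = 2πm/(|q|B) = 2π(6.644×10⁻²⁷)/((3.204×10⁻¹⁹)(0.0387)) ≈ 3.367×10⁻⁶ s.
pitch = v∥ T = (2.772×10⁵)(3.367×10⁻⁶) ≈ 0.933 m.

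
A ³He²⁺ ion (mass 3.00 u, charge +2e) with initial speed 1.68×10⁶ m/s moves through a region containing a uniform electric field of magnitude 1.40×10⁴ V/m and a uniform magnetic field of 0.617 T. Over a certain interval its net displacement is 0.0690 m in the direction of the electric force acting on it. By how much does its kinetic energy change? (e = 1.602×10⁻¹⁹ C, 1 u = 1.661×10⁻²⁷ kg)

ΔKE ≈ 3.10×10⁻¹⁶ J

The magnetic force is always ⟂ v and does no work; only the electric force changes KE.
ΔKE = F_E · d = |q|E d = (3.204×10⁻¹⁹)(1.40×10⁴)(0.0690) ≈ 3.10×10⁻¹⁶ J.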